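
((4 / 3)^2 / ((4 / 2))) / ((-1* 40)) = -0.02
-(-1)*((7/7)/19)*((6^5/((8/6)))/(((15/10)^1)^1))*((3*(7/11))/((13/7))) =571536/2717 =210.36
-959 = -959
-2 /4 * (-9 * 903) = 8127 /2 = 4063.50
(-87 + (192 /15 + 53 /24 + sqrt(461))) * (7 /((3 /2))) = -60473 /180 + 14 * sqrt(461) /3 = -235.76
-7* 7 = -49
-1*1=-1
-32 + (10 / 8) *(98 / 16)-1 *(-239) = 6869 / 32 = 214.66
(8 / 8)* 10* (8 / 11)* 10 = 800 / 11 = 72.73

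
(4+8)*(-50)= -600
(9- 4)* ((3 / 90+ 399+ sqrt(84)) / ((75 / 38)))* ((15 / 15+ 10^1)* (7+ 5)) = 3344* sqrt(21) / 5+ 10007756 / 75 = 136501.57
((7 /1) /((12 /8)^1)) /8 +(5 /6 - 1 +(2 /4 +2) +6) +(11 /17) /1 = 1951 /204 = 9.56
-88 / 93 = -0.95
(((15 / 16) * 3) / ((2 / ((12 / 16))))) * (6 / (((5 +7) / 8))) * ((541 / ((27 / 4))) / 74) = 2705 / 592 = 4.57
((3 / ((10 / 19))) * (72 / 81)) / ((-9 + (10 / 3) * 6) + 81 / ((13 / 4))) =988 / 7005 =0.14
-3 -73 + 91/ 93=-6977/ 93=-75.02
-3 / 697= -0.00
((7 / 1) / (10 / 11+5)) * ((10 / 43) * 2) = 308 / 559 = 0.55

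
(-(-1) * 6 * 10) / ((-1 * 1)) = -60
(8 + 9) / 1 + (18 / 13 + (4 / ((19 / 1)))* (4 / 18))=40973 / 2223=18.43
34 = 34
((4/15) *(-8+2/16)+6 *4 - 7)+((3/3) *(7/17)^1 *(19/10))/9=2293/153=14.99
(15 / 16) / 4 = 15 / 64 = 0.23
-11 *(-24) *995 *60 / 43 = 15760800 / 43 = 366530.23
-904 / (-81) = 904 / 81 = 11.16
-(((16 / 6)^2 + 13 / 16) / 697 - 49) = 4916891 / 100368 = 48.99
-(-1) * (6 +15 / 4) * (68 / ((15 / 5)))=221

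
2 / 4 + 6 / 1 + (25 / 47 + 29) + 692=68435 / 94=728.03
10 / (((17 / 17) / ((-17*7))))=-1190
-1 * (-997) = 997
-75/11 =-6.82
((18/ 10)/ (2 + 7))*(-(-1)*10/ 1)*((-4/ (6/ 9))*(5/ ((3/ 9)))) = -180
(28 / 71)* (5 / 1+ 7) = 336 / 71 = 4.73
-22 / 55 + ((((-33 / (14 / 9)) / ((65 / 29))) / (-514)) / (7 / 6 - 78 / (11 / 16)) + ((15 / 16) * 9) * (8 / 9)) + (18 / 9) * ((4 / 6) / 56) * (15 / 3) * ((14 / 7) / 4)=74452068683 / 10399263420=7.16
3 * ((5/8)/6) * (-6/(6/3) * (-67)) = 62.81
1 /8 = 0.12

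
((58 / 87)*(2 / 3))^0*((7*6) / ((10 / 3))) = 63 / 5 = 12.60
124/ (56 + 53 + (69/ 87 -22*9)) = -1798/ 1279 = -1.41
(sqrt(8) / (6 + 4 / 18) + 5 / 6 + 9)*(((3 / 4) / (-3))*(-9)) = 81*sqrt(2) / 112 + 177 / 8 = 23.15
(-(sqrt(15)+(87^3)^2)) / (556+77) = -144542067003 / 211 - sqrt(15) / 633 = -685033492.91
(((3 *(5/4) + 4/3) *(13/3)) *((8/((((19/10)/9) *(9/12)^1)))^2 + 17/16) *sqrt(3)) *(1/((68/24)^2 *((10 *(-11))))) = -110.35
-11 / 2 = -5.50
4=4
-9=-9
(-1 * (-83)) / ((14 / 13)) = 1079 / 14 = 77.07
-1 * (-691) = 691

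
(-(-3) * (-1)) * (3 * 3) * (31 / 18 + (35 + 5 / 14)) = -7008 / 7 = -1001.14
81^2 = 6561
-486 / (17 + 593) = -243 / 305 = -0.80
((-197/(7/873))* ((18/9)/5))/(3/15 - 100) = 343962/3493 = 98.47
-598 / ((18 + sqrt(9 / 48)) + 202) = -161920 / 59569 + 184 *sqrt(3) / 59569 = -2.71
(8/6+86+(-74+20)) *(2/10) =20/3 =6.67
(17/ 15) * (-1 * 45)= -51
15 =15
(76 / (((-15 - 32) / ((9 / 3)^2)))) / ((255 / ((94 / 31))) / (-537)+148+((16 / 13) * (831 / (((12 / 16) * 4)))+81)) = -353704 / 13847731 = -0.03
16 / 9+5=61 / 9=6.78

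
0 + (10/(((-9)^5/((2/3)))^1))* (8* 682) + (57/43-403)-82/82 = -3071992465/7617321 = -403.29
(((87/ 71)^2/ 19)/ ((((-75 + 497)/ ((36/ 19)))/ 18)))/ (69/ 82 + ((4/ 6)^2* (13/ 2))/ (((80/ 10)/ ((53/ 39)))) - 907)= -10859032368/ 1539865865579267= -0.00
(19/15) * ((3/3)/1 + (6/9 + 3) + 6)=608/45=13.51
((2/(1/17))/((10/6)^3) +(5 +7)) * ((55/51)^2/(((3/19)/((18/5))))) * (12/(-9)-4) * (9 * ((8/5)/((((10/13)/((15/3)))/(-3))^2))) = -541133543808/36125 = -14979475.26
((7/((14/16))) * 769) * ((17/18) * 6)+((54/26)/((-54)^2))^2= 68719218049/1971216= 34861.33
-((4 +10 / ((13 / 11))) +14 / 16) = -1387 / 104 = -13.34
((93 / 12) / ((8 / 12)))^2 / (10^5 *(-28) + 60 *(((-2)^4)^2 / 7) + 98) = -60543 / 1253373056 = -0.00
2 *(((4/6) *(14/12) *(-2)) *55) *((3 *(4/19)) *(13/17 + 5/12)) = -127.67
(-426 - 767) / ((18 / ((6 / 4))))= -1193 / 12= -99.42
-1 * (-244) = 244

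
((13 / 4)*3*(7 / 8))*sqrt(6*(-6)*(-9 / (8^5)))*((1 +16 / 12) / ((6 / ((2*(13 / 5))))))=24843*sqrt(2) / 20480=1.72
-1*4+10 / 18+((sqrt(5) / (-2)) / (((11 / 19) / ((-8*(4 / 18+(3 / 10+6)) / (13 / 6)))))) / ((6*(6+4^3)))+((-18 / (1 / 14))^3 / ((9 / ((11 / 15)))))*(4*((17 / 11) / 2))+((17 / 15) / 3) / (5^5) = -4030390.53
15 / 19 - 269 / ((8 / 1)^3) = 2569 / 9728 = 0.26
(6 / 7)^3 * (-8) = -1728 / 343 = -5.04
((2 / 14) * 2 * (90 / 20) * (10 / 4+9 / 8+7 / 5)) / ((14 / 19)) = 34371 / 3920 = 8.77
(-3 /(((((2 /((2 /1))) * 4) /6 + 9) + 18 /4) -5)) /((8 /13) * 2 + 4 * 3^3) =-117 /39050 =-0.00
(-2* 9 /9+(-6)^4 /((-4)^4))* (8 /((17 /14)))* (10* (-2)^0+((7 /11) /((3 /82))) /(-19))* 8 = 15629824 /10659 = 1466.35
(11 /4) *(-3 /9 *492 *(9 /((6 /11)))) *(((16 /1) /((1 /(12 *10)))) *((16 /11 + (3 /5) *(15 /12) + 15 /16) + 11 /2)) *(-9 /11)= 101024820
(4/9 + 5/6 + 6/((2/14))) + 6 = 887/18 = 49.28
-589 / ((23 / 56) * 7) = -4712 / 23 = -204.87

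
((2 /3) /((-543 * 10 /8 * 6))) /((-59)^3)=4 /5018435865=0.00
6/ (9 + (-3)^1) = 1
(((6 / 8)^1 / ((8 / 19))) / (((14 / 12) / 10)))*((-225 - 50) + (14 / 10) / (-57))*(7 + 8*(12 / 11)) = -20340129 / 308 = -66039.38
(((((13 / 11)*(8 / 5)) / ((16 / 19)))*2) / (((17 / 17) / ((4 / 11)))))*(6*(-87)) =-852.46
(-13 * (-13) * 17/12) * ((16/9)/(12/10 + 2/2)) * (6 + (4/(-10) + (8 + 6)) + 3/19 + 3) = 24845704/5643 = 4402.92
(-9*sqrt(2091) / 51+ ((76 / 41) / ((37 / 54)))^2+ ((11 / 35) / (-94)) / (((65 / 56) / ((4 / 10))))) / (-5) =0.15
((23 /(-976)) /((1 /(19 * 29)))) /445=-12673 /434320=-0.03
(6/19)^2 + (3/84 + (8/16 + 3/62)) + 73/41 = 31659679/12847268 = 2.46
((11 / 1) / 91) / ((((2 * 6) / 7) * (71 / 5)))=55 / 11076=0.00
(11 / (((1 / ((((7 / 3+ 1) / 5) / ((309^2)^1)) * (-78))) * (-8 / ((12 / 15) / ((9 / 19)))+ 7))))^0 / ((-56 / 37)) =-37 / 56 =-0.66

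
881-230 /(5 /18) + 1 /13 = 690 /13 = 53.08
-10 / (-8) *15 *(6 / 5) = 45 / 2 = 22.50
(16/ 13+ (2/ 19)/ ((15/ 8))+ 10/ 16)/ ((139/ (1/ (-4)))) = -56669/ 16479840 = -0.00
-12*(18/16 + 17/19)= -921/38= -24.24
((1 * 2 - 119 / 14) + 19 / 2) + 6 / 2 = 6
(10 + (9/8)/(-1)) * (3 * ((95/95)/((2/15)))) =3195/16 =199.69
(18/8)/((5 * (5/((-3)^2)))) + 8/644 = 13241/16100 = 0.82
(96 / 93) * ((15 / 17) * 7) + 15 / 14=54945 / 7378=7.45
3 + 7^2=52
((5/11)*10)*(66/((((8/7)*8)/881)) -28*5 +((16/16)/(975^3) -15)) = 184028855765657/6525090000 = 28203.27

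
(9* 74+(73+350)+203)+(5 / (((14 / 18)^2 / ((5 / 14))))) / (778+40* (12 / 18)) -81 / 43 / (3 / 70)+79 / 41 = 3649351693037 / 2919535052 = 1249.98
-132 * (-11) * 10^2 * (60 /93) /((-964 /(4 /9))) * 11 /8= -1331000 /22413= -59.39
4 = 4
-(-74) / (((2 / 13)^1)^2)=6253 / 2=3126.50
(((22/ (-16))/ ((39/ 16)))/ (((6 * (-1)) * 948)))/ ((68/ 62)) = 341/ 3771144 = 0.00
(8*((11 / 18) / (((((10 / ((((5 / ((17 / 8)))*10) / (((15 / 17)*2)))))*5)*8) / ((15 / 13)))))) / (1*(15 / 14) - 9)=-308 / 12987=-0.02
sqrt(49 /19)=7 *sqrt(19) /19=1.61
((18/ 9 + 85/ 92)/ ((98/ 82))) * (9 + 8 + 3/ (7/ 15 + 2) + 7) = 10290057/ 166796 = 61.69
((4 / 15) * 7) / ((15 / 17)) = 476 / 225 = 2.12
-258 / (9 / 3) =-86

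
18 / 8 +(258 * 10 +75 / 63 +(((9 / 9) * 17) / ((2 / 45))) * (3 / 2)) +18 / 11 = 729689 / 231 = 3158.83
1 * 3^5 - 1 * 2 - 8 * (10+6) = 113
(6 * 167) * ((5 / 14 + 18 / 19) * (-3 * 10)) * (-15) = 78231150 / 133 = 588204.14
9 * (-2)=-18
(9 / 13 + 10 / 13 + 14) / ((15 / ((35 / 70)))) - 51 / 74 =-418 / 2405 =-0.17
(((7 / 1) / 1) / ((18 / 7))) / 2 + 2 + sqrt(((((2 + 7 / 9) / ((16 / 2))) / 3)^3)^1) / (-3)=121 / 36 - 125* sqrt(6) / 23328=3.35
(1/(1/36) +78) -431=-317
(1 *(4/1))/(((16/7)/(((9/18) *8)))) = 7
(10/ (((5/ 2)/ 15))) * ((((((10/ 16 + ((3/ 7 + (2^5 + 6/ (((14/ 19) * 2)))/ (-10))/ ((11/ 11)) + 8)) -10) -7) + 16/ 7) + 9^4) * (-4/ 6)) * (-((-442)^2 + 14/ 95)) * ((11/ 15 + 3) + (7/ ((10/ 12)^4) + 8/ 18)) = 238667010922047688/ 249375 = 957060695426.76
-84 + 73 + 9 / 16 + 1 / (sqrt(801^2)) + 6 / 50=-3305327 / 320400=-10.32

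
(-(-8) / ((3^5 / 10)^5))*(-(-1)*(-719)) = -575200000 / 847288609443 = -0.00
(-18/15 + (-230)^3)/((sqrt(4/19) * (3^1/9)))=-91252509 * sqrt(19)/5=-79552093.02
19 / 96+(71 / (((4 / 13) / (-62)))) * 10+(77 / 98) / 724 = -17401257875 / 121632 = -143064.80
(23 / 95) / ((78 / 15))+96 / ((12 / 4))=15831 / 494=32.05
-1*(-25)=25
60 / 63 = 20 / 21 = 0.95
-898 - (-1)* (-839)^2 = 703023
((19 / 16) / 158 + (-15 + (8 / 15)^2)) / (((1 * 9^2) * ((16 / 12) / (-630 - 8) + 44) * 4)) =-2668732627 / 2586588422400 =-0.00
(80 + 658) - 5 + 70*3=943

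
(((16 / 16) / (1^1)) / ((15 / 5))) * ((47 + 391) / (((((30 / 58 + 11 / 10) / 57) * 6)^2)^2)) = 8410838007091250 / 48382841521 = 173839.27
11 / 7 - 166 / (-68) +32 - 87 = -12135 / 238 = -50.99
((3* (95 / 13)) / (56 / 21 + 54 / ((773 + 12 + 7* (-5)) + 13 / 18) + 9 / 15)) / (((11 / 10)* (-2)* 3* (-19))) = 5067375 / 96770531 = 0.05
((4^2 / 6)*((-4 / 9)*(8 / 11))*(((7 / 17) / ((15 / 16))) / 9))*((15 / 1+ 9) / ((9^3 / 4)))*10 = -1835008 / 33126489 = -0.06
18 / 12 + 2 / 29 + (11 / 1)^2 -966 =-48919 / 58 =-843.43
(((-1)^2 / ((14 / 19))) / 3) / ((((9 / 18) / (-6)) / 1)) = -38 / 7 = -5.43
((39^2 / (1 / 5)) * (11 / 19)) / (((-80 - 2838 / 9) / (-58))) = 7277985 / 11267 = 645.96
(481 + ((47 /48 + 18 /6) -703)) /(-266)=0.82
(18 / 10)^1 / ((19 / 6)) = 54 / 95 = 0.57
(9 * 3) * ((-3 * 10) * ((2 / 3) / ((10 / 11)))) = -594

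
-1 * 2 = -2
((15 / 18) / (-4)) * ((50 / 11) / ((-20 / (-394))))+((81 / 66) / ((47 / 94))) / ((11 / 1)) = -53527 / 2904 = -18.43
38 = 38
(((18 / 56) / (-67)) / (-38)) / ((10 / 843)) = 7587 / 712880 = 0.01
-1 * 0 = 0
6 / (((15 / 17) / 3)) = 20.40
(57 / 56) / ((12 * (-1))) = -19 / 224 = -0.08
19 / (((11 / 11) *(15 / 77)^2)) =112651 / 225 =500.67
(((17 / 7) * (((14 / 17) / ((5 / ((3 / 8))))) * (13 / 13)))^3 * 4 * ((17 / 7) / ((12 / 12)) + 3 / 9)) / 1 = 261 / 7000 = 0.04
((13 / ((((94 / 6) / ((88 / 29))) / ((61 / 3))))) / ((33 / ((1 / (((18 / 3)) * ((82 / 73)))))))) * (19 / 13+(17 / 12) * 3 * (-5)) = -1527379 / 335298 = -4.56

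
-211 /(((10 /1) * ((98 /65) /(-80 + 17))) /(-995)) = -24563565 /28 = -877270.18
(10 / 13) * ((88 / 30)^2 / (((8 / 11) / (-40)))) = -42592 / 117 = -364.03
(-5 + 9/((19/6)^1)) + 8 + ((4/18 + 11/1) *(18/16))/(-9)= 4.44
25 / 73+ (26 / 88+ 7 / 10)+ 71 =1161747 / 16060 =72.34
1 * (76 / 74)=38 / 37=1.03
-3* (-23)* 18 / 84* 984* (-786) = -11435626.29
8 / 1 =8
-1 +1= 0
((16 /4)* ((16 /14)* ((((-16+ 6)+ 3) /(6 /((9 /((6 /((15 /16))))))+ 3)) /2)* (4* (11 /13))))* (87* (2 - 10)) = 7349760 /1417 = 5186.85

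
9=9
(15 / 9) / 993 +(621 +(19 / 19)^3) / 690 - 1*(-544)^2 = -101382925162 / 342585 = -295935.10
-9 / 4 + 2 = -1 / 4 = -0.25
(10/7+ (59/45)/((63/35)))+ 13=8594/567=15.16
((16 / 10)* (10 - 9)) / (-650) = -4 / 1625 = -0.00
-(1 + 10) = -11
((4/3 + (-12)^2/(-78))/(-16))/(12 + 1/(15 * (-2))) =25/9334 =0.00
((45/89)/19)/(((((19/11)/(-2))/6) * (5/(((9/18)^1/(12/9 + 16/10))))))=-405/64258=-0.01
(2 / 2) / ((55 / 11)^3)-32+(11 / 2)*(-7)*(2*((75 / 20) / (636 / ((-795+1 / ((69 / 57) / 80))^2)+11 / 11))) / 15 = -7206553887949 / 140700834500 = -51.22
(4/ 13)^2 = 16/ 169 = 0.09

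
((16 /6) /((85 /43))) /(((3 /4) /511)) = 703136 /765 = 919.13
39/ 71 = 0.55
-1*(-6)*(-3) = -18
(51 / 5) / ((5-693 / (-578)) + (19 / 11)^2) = 1188946 / 1070335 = 1.11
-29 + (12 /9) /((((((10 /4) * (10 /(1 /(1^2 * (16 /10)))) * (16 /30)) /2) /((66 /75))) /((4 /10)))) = -7239 /250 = -28.96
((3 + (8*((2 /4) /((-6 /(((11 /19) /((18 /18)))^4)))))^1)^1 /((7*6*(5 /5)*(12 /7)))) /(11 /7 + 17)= 8005249 /3659413680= 0.00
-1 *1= -1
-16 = -16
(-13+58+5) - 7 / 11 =543 / 11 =49.36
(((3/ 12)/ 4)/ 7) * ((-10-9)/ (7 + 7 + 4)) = -19/ 2016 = -0.01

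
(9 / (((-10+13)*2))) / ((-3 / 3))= -3 / 2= -1.50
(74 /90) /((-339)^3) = -37 /1753119855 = -0.00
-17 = -17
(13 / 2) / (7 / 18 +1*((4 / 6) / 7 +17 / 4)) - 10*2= -22222 / 1193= -18.63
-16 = -16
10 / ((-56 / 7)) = -5 / 4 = -1.25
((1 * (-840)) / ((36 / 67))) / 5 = -938 / 3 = -312.67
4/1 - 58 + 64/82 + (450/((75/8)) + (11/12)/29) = -74021/14268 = -5.19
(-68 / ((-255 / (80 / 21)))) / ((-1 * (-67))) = 64 / 4221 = 0.02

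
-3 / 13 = -0.23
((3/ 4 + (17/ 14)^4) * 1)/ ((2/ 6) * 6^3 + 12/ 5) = 561665/ 14290752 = 0.04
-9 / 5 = -1.80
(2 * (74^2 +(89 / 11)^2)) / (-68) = -162.98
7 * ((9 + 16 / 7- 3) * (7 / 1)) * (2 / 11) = 812 / 11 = 73.82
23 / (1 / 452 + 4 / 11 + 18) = 114356 / 91315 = 1.25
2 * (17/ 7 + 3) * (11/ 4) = 29.86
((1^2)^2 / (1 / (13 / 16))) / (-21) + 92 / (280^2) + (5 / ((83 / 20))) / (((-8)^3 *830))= -243172519 / 6481171200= -0.04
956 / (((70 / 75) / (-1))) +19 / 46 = -329687 / 322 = -1023.87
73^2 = 5329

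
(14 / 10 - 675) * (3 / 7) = -10104 / 35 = -288.69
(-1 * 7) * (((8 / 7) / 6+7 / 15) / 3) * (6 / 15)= -46 / 75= -0.61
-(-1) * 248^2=61504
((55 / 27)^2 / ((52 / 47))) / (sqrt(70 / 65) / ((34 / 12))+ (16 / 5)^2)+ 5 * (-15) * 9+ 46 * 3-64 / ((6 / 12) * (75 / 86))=-382844026332161 / 560199485025-1510609375 * sqrt(182) / 1553619905136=-683.42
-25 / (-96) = 25 / 96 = 0.26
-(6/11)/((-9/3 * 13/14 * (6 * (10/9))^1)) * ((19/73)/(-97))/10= -399/50629150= -0.00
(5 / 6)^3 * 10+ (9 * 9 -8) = 8509 / 108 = 78.79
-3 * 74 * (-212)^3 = 2115244416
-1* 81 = -81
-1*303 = -303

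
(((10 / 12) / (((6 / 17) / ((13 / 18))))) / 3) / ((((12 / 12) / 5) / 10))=28.42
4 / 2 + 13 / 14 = 41 / 14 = 2.93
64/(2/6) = 192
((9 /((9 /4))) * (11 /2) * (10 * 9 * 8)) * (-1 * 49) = -776160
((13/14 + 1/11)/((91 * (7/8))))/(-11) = -628/539539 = -0.00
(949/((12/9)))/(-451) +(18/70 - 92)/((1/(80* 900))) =-83414093529/12628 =-6605487.29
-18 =-18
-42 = -42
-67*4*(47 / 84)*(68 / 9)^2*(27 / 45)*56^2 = -6523317248 / 405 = -16106956.17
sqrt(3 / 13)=sqrt(39) / 13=0.48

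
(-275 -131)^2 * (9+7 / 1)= 2637376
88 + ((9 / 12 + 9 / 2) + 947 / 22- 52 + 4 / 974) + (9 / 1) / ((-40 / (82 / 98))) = 883145057 / 10499720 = 84.11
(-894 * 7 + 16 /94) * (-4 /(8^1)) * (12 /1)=1764708 /47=37546.98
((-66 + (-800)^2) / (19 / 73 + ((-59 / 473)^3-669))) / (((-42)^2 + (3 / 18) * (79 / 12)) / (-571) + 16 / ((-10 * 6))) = 338734024247065832880 / 1188640313138734741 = 284.98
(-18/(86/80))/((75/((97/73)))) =-4656/15695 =-0.30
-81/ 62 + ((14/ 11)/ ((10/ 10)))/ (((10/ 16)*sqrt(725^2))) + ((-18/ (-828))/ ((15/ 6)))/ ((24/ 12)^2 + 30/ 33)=-999360338/ 767633625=-1.30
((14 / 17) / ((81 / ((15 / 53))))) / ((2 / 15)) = 175 / 8109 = 0.02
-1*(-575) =575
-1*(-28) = 28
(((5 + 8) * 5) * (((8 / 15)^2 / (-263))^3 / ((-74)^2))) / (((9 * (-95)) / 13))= 11075584 / 48508110513491203125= 0.00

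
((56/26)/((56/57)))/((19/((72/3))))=36/13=2.77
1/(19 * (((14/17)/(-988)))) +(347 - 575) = -2038/7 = -291.14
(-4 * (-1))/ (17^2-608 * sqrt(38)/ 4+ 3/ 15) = -3800 * sqrt(38)/ 4964471-7230/ 4964471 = -0.01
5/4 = 1.25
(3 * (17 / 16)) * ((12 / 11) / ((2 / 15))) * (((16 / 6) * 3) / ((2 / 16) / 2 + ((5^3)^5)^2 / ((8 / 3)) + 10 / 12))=110160 / 184401869773864746094223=0.00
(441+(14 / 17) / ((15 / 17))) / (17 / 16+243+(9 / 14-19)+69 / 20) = 742448 / 384981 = 1.93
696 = 696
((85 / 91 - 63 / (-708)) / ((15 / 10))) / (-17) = -21971 / 547638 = -0.04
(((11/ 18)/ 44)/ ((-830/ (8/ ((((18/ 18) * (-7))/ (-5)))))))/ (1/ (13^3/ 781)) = -2197/ 8167698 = -0.00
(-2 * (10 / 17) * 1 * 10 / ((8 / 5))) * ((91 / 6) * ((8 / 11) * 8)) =-364000 / 561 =-648.84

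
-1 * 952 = -952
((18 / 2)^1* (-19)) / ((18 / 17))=-323 / 2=-161.50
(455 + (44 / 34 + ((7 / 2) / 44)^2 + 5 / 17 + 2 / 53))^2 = 10151109774489035641 / 48683329294336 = 208513.06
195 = 195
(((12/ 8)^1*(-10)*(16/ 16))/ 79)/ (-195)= 1/ 1027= 0.00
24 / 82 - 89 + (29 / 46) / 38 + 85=-264507 / 71668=-3.69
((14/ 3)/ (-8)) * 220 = -385/ 3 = -128.33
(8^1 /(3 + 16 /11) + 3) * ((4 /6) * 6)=940 /49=19.18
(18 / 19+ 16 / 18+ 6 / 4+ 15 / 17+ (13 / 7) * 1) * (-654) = -26952539 / 6783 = -3973.54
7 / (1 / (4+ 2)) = 42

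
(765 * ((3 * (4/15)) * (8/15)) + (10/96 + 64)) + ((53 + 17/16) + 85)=15887/30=529.57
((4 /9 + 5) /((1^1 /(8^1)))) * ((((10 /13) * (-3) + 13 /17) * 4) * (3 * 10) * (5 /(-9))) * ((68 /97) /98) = 1091200 /34047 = 32.05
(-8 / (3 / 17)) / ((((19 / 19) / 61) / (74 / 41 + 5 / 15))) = -2181848 / 369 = -5912.87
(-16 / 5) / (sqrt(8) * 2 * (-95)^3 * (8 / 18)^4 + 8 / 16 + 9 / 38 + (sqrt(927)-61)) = 1994544 / (-1869885 * sqrt(103) + 37561725 + 83405440000 * sqrt(2)) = 0.00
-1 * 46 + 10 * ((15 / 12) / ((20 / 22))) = -129 / 4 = -32.25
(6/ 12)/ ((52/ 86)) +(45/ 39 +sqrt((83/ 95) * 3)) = sqrt(23655)/ 95 +103/ 52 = 3.60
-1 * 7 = -7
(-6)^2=36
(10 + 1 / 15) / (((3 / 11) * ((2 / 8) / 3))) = 6644 / 15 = 442.93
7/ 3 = 2.33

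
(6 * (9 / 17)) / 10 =27 / 85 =0.32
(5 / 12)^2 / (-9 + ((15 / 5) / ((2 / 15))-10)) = 25 / 504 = 0.05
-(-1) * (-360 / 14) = -180 / 7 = -25.71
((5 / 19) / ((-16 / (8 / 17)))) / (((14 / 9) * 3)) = -15 / 9044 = -0.00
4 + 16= 20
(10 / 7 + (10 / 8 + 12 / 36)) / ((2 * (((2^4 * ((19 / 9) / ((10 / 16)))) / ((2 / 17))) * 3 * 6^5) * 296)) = 1265 / 2664516943872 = 0.00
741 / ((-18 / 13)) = -3211 / 6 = -535.17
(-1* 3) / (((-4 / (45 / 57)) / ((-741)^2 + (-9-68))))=6176295 / 19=325068.16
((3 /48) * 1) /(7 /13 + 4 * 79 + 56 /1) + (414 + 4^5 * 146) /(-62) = -5808422589 /2402128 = -2418.03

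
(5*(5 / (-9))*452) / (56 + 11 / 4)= -9040 / 423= -21.37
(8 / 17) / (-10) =-4 / 85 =-0.05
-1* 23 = -23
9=9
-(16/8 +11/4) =-19/4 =-4.75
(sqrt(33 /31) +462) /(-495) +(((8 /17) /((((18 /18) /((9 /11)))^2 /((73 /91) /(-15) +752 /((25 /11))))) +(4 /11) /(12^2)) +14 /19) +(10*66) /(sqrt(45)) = -sqrt(1023) /15345 +44*sqrt(5) +332968982659 /3200897700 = 202.41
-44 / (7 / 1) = -44 / 7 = -6.29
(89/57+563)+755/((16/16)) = 75215/57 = 1319.56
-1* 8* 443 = -3544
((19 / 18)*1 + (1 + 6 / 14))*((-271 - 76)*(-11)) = 1194721 / 126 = 9481.91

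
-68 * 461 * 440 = -13793120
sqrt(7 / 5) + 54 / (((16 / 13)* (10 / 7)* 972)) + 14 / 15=2779 / 2880 + sqrt(35) / 5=2.15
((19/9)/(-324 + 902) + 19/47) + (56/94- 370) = -1919519/5202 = -369.00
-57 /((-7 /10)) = 570 /7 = 81.43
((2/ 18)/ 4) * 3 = 1/ 12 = 0.08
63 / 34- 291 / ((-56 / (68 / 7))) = 43593 / 833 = 52.33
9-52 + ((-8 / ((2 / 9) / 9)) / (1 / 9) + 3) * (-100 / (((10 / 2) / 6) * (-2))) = -174823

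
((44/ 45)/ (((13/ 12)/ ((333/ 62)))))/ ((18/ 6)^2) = 0.54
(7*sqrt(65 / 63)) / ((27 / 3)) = sqrt(455) / 27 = 0.79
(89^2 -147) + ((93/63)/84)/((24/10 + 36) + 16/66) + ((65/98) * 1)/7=7774.10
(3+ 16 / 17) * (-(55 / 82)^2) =-202675 / 114308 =-1.77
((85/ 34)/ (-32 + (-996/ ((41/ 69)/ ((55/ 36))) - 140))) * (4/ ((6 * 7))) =-205/ 2352987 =-0.00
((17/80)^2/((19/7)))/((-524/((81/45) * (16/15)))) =-6069/99560000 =-0.00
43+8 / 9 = 395 / 9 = 43.89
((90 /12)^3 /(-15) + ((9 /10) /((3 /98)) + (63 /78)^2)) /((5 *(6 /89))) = 386527 /67600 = 5.72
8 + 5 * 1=13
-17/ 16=-1.06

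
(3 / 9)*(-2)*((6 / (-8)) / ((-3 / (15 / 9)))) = -5 / 18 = -0.28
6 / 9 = 2 / 3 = 0.67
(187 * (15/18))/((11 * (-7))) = -85/42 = -2.02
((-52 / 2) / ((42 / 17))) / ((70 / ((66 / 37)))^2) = -0.01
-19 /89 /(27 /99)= -209 /267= -0.78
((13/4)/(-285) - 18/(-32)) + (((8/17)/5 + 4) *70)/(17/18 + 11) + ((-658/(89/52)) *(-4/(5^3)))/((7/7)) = 36.85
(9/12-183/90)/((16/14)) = -539/480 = -1.12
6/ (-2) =-3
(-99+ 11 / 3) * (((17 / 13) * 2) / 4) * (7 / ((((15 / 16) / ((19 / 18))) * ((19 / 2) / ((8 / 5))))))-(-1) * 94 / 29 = -4668658 / 58725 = -79.50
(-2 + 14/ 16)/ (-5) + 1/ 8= 7/ 20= 0.35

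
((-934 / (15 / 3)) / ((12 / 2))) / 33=-467 / 495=-0.94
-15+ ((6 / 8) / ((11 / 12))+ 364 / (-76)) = -3965 / 209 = -18.97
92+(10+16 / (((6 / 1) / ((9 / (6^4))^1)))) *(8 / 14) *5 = 22798 / 189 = 120.62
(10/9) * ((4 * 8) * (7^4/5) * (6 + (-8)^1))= -34147.56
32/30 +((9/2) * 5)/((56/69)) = 28.79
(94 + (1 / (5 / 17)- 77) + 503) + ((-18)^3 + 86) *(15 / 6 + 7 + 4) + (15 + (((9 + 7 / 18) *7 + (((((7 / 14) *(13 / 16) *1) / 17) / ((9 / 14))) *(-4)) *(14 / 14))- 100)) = -26202789 / 340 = -77067.03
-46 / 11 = -4.18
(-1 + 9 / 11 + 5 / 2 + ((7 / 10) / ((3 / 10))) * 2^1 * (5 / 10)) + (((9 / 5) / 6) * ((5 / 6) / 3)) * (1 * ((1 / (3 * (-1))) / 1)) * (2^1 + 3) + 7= 4559 / 396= 11.51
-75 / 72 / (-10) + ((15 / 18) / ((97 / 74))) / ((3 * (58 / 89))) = 173915 / 405072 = 0.43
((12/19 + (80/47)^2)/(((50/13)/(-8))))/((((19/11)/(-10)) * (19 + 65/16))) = 2710968832/1471293405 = 1.84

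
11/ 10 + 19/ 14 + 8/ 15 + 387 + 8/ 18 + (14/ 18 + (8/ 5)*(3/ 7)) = 123448/ 315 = 391.90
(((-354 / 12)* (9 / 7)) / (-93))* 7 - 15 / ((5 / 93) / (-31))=536415 / 62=8651.85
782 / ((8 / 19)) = 7429 / 4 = 1857.25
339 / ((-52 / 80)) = -6780 / 13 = -521.54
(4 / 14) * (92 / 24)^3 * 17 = 206839 / 756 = 273.60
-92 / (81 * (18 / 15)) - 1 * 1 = -473 / 243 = -1.95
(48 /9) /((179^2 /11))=176 /96123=0.00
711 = 711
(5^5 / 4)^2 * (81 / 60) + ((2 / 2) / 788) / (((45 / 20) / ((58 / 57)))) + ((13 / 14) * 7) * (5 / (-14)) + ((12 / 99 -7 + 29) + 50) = 410397690309239 / 498028608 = 824044.41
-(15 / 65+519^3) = -1817378670 / 13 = -139798359.23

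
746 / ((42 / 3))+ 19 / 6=2371 / 42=56.45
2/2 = 1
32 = 32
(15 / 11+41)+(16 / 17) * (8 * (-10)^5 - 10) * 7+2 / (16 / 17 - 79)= -1307897042504 / 248149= -5270611.78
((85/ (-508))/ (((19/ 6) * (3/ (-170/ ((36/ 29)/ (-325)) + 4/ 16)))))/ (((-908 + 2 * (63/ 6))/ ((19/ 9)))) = 136192015/ 72996552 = 1.87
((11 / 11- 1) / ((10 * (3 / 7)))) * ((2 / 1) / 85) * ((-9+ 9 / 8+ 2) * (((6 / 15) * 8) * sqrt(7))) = 0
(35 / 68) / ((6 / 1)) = 35 / 408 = 0.09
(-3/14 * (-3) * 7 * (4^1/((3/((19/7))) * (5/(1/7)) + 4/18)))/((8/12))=4617/6653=0.69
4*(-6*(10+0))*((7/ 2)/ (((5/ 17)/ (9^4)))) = -18738216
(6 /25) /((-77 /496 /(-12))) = 35712 /1925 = 18.55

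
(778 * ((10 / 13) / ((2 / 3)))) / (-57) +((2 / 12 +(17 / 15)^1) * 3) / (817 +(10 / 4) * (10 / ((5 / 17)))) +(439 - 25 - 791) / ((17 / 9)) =-215.33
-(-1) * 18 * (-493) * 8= -70992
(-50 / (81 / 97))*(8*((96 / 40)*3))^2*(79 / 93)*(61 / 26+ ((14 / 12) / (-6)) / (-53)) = -228678632960 / 576693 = -396534.44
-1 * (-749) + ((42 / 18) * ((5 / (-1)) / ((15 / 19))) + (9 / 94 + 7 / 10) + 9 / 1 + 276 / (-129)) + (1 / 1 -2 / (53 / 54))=3570915127 / 4820085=740.84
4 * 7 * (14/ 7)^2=112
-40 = -40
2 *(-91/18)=-91/9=-10.11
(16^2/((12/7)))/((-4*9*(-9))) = 112/243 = 0.46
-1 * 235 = -235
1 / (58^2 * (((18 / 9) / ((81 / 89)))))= 81 / 598792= 0.00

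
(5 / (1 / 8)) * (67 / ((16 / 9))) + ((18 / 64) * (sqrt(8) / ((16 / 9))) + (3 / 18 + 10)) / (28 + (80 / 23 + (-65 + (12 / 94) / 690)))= 1638479575 / 1087104-437805 * sqrt(2) / 46383104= 1507.18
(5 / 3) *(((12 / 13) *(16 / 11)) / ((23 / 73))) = 23360 / 3289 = 7.10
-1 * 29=-29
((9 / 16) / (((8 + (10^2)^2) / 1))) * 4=1 / 4448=0.00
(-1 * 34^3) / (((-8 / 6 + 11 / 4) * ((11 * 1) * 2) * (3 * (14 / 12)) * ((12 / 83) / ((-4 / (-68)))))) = -11288 / 77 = -146.60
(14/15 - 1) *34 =-34/15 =-2.27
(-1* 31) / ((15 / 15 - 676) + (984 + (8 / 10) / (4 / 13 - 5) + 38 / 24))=-113460 / 1136111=-0.10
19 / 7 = 2.71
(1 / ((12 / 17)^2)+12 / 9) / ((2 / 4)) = 481 / 72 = 6.68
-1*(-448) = 448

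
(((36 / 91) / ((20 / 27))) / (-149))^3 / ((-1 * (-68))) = -14348907 / 21188582704971500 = -0.00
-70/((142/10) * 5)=-70/71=-0.99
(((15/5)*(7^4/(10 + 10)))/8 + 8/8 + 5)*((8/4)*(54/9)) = 24489/40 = 612.22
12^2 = 144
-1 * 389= -389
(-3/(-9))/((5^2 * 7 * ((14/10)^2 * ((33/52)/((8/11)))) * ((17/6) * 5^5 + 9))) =832/6621264111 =0.00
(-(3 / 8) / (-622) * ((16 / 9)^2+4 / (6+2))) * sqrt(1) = 0.00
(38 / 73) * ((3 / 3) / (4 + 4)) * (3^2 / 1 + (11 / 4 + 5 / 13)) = 11989 / 15184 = 0.79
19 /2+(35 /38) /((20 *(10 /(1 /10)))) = 144407 /15200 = 9.50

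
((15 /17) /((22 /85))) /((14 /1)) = 75 /308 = 0.24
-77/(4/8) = -154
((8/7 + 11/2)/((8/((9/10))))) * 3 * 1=2511/1120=2.24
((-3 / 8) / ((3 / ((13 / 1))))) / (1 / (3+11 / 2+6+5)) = -507 / 16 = -31.69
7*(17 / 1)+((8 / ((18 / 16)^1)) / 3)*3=1135 / 9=126.11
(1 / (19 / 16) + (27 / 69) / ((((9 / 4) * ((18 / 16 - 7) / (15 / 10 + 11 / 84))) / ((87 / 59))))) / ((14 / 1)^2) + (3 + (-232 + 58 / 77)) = -1043554742957 / 4572125173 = -228.24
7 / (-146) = -7 / 146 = -0.05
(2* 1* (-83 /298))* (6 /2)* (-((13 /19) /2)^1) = 3237 /5662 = 0.57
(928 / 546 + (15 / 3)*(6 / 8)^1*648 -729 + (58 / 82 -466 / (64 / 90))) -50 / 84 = 62531513 / 59696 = 1047.50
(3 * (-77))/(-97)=231/97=2.38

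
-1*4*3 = -12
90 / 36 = 5 / 2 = 2.50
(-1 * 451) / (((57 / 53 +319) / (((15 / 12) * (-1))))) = 119515 / 67856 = 1.76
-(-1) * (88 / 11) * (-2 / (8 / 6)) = -12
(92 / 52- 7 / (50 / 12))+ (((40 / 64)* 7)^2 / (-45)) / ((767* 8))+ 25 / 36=69238163 / 88358400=0.78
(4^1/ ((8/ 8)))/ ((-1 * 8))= -1/ 2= -0.50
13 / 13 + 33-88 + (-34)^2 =1102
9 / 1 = 9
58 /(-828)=-29 /414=-0.07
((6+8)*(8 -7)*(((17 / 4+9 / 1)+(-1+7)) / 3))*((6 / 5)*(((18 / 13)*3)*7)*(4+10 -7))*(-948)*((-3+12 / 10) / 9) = 1352031912 / 325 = 4160098.19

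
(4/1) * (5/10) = 2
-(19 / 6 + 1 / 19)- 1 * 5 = -937 / 114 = -8.22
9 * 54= 486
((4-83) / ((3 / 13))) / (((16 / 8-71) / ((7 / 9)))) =7189 / 1863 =3.86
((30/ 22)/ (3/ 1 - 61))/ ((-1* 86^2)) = 15/ 4718648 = 0.00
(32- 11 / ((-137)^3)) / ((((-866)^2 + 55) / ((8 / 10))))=329133228 / 9642715174415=0.00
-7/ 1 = -7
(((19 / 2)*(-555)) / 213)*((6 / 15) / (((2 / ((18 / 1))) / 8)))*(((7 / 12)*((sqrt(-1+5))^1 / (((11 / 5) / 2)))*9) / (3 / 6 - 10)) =559440 / 781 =716.31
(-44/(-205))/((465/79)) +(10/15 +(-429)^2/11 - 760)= 15971.70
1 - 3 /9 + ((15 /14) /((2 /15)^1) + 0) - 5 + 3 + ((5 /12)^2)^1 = 6931 /1008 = 6.88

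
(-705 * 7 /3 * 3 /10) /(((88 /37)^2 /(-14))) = 9458421 /7744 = 1221.39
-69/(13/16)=-1104/13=-84.92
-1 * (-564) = 564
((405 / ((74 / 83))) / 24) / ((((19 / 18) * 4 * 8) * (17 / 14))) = 0.46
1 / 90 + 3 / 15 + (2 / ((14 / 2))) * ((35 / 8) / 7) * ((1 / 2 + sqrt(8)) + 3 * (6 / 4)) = 5 * sqrt(2) / 14 + 1391 / 1260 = 1.61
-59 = -59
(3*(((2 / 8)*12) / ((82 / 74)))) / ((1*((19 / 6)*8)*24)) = 333 / 24928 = 0.01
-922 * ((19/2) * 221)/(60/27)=-871082.55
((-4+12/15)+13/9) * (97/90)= -7663/4050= -1.89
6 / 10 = 3 / 5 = 0.60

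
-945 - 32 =-977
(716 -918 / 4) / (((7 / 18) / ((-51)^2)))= 3253851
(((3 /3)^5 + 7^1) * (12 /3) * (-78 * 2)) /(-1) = 4992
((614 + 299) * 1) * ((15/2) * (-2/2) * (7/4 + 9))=-588885/8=-73610.62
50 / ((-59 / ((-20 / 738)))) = 0.02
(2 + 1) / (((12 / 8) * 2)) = 1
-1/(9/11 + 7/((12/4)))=-0.32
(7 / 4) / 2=7 / 8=0.88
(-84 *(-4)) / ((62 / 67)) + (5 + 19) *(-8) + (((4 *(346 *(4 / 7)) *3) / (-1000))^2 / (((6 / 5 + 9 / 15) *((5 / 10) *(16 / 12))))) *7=138292176 / 678125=203.93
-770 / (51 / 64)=-49280 / 51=-966.27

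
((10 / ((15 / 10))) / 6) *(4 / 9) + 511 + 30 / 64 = 1327007 / 2592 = 511.96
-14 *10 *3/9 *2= -280/3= -93.33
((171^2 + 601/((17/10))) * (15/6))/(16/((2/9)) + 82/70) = 88043725/87074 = 1011.14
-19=-19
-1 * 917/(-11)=83.36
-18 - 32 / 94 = -862 / 47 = -18.34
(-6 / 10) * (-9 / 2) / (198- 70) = 27 / 1280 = 0.02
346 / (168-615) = -346 / 447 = -0.77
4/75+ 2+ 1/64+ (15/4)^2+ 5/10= 79831/4800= 16.63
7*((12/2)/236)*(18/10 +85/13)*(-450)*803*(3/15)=-82257714/767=-107246.04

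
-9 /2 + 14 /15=-107 /30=-3.57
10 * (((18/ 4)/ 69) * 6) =3.91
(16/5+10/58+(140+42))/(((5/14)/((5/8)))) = 188153/580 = 324.40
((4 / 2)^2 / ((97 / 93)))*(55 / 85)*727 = 2974884 / 1649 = 1804.05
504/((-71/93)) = -46872/71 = -660.17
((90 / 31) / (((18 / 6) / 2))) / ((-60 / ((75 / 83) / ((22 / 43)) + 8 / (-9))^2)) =-207849889 / 8372367036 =-0.02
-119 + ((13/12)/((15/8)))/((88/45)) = -5223/44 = -118.70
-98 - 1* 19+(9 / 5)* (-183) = -2232 / 5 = -446.40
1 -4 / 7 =3 / 7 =0.43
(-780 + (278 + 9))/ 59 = -493/ 59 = -8.36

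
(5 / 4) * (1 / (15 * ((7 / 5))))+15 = 1265 / 84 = 15.06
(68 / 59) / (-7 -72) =-68 / 4661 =-0.01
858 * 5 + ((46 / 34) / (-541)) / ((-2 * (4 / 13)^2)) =1262568047 / 294304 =4290.01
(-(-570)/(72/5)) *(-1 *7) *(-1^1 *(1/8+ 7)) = 63175/32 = 1974.22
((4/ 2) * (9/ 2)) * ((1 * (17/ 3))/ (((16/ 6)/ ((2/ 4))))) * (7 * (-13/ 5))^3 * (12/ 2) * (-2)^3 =2767112.71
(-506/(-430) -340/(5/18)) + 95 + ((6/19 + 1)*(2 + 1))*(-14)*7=-6187408/4085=-1514.67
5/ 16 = 0.31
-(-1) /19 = 1 /19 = 0.05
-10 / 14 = -5 / 7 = -0.71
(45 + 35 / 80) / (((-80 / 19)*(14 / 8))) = -6.17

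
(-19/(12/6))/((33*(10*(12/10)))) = -19/792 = -0.02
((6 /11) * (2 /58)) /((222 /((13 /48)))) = 13 /566544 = 0.00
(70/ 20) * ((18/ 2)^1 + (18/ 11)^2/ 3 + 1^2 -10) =378/ 121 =3.12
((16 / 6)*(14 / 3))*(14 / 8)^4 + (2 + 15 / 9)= 17335 / 144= 120.38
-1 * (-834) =834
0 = 0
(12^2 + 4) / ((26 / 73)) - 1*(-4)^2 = 5194 / 13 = 399.54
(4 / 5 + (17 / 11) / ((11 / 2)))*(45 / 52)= 2943 / 3146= 0.94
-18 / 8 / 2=-9 / 8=-1.12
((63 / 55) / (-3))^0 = 1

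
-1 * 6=-6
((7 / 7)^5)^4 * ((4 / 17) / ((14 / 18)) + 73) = 8723 / 119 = 73.30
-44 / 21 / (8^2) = -0.03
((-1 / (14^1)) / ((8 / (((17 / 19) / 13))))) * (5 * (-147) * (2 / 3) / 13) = 595 / 25688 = 0.02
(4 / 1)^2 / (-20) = -4 / 5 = -0.80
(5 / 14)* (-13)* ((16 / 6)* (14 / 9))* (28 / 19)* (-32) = 465920 / 513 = 908.23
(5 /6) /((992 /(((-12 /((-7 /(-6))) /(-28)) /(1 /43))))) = 645 /48608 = 0.01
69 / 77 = 0.90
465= 465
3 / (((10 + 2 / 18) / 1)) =27 / 91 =0.30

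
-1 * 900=-900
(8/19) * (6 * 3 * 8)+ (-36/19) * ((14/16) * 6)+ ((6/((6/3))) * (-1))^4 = 2502/19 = 131.68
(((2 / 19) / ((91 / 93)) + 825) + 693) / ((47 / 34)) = 89243472 / 81263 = 1098.21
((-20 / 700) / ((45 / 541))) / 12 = -541 / 18900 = -0.03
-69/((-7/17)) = 1173/7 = 167.57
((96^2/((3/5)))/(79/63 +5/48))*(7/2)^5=8131898880/1369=5940028.40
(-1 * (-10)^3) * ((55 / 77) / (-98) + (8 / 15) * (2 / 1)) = 1090100 / 1029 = 1059.38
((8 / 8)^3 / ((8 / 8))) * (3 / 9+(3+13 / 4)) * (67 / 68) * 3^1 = 5293 / 272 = 19.46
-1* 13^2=-169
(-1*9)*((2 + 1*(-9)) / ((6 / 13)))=273 / 2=136.50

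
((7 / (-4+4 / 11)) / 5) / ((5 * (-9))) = 77 / 9000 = 0.01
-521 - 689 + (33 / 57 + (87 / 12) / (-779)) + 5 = -1204.43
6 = 6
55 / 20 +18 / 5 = 127 / 20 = 6.35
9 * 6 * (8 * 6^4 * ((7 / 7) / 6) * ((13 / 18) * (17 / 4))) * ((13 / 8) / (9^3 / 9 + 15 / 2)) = 310284 / 59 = 5259.05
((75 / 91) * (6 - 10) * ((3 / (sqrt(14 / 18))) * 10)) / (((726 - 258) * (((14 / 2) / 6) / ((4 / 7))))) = -0.12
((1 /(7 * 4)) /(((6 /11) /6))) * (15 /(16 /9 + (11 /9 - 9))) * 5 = -275 /56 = -4.91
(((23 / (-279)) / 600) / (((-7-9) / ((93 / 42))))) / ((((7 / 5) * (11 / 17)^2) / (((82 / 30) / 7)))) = 272527 / 21515155200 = 0.00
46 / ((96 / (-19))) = -437 / 48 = -9.10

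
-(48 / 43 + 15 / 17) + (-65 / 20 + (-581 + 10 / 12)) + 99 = -4266835 / 8772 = -486.42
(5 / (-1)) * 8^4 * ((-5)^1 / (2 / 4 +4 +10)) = 204800 / 29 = 7062.07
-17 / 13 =-1.31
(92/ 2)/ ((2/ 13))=299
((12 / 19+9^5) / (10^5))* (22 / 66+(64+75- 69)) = 78909991 / 1900000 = 41.53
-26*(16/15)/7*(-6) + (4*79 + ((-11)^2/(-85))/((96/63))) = 6451461/19040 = 338.84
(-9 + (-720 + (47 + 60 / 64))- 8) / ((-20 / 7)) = 15435 / 64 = 241.17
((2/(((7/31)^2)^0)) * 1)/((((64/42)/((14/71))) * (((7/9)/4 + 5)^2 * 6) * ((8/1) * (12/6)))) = 3969/39724784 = 0.00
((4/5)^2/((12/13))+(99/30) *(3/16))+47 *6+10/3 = 687949/2400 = 286.65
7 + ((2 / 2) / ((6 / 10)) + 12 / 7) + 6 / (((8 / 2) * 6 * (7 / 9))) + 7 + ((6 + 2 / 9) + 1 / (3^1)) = 6113 / 252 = 24.26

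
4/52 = 1/13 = 0.08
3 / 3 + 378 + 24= 403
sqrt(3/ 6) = sqrt(2)/ 2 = 0.71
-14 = -14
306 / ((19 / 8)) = 2448 / 19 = 128.84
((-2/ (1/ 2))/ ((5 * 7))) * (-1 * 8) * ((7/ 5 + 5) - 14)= -1216/ 175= -6.95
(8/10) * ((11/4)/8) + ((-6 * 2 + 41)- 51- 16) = -1509/40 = -37.72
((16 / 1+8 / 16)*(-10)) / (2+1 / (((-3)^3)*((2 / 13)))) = -1782 / 19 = -93.79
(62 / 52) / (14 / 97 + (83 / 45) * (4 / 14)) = 947205 / 533312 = 1.78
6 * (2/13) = 0.92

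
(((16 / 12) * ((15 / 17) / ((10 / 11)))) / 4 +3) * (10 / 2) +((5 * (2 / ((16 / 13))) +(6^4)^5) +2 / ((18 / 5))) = 4475137930637113589 / 1224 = 3656158440063001.30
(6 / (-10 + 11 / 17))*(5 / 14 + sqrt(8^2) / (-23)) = -51 / 8533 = -0.01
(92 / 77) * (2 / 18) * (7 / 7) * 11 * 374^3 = 4812853408 / 63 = 76394498.54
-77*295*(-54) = 1226610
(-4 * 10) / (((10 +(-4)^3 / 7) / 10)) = -1400 / 3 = -466.67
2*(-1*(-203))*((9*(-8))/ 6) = -4872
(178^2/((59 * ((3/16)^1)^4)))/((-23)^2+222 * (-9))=-2076442624/7020351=-295.77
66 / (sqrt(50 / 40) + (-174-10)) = -48576 / 135419-132 * sqrt(5) / 135419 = -0.36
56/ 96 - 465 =-5573/ 12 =-464.42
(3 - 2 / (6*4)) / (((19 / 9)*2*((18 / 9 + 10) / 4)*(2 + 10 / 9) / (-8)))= -45 / 76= -0.59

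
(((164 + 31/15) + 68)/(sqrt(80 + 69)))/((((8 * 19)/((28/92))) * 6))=24577 * sqrt(149)/46881360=0.01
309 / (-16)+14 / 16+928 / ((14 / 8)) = 57327 / 112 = 511.85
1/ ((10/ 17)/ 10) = 17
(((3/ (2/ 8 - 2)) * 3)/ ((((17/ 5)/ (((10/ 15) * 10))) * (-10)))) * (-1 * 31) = -3720/ 119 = -31.26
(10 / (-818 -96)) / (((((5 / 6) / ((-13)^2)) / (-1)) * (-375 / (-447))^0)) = 1014 / 457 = 2.22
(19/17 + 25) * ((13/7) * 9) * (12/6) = 873.08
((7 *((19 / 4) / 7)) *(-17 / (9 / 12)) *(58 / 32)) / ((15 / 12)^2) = -9367 / 75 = -124.89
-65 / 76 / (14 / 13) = -845 / 1064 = -0.79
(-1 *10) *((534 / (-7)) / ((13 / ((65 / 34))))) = 13350 / 119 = 112.18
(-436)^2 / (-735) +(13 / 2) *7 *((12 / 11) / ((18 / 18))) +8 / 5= -335362 / 1617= -207.40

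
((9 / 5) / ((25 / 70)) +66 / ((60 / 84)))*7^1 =17052 / 25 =682.08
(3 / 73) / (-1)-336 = -24531 / 73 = -336.04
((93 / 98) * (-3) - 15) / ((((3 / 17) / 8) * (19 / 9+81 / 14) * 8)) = -89199 / 6965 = -12.81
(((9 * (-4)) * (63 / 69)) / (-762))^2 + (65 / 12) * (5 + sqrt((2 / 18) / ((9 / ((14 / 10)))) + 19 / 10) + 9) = 13 * sqrt(15530) / 216 + 3882264911 / 51193446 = 83.34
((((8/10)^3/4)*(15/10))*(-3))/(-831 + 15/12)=0.00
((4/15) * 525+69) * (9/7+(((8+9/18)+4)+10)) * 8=278388/7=39769.71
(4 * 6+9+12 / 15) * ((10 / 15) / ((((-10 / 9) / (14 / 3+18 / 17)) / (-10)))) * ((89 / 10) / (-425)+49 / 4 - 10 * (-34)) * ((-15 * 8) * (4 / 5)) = -7091774234688 / 180625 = -39262417.91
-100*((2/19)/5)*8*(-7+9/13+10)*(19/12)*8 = -10240/13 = -787.69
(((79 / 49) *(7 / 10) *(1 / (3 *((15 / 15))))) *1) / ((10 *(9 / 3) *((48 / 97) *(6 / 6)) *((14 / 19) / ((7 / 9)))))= 145597 / 5443200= 0.03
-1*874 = -874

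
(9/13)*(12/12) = 9/13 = 0.69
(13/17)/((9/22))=286/153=1.87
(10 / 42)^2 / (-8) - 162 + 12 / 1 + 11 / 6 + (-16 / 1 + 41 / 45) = -2879953 / 17640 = -163.26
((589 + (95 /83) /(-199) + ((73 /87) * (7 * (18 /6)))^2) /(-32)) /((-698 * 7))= 1784933585 /310264841792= 0.01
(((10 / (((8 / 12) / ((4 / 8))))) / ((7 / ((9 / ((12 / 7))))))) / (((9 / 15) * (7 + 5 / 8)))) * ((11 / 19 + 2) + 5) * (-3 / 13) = -32400 / 15067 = -2.15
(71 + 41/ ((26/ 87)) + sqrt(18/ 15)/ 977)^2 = 5413 * sqrt(30)/ 63505 + 139841214139061/ 3226308020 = 43344.50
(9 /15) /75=1 /125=0.01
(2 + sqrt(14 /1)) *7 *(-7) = -49 *sqrt(14) - 98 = -281.34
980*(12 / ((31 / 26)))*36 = 11007360 / 31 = 355076.13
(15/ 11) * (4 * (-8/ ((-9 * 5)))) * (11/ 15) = 32/ 45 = 0.71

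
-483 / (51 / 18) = -2898 / 17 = -170.47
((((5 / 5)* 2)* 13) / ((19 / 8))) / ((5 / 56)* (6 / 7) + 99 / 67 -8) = -2731456 / 1608293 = -1.70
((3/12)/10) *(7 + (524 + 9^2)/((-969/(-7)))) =5509/19380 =0.28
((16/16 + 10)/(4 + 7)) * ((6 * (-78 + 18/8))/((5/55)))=-9999/2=-4999.50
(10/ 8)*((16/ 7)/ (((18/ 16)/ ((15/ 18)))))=2.12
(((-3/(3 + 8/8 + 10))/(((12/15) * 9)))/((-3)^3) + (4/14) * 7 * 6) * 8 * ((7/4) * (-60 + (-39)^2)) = 26510819/108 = 245470.55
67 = 67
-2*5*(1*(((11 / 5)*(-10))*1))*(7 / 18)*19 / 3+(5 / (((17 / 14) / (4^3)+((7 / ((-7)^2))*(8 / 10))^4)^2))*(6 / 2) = 15140181990799028870 / 365077277346123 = 41471.17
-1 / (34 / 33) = -33 / 34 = -0.97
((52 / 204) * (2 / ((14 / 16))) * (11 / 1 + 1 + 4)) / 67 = 3328 / 23919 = 0.14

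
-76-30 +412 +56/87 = 26678/87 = 306.64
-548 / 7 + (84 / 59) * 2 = -31156 / 413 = -75.44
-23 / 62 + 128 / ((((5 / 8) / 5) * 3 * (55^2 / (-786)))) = -89.06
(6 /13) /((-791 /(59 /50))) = -177 /257075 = -0.00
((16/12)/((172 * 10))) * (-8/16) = -1/2580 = -0.00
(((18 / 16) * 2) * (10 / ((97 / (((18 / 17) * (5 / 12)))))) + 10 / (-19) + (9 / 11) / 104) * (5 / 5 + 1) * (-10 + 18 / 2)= 0.83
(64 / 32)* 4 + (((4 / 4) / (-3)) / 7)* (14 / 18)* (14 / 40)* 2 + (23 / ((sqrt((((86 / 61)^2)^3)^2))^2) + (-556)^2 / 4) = 1707857686821811341204427734289 / 22096077445654314246696960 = 77292.35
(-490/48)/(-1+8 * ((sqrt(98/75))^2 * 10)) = -1225/12424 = -0.10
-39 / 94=-0.41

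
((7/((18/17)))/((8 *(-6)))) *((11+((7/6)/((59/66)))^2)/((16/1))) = -438515/4010112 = -0.11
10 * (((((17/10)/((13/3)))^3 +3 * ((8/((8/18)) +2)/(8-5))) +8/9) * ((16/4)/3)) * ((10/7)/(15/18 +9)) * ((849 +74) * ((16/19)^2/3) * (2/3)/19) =60232335337472/193888737315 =310.65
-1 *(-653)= 653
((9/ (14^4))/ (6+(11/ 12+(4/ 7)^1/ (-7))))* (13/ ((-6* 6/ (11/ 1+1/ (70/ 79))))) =-33111/ 220562720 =-0.00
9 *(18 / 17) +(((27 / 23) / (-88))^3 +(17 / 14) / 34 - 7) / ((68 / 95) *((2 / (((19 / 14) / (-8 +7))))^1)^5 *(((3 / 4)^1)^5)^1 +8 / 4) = 195849976211766221487 / 190173592143728714752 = 1.03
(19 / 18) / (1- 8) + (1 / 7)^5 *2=-45583 / 302526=-0.15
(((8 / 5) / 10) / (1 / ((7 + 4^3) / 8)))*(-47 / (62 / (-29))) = 96773 / 3100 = 31.22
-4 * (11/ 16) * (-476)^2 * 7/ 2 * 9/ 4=-9813573/ 2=-4906786.50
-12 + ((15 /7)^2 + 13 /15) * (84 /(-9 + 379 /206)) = -66532 /875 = -76.04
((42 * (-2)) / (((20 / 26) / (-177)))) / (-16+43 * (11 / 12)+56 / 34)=771.17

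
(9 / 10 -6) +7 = 19 / 10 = 1.90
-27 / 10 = -2.70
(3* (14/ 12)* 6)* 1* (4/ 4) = 21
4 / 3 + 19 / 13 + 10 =499 / 39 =12.79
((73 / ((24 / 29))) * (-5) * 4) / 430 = -2117 / 516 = -4.10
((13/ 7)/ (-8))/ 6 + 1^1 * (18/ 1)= 6035/ 336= 17.96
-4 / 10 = -2 / 5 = -0.40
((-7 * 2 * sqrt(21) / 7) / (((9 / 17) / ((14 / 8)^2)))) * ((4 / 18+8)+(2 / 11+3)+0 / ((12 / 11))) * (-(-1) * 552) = -21630511 * sqrt(21) / 297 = -333749.00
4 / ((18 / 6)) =1.33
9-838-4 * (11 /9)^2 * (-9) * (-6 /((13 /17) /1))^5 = -594057922729 /371293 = -1599970.70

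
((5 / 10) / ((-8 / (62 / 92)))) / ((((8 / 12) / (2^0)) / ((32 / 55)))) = -93 / 2530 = -0.04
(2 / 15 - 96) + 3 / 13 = -95.64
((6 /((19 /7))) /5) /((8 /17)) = 357 /380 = 0.94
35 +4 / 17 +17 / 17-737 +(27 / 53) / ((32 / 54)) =-10089831 / 14416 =-699.91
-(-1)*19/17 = 19/17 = 1.12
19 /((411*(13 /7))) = 133 /5343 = 0.02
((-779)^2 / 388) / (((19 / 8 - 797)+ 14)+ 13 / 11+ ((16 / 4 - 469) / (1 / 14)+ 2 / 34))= -226958534 / 1057777143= -0.21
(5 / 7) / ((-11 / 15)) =-75 / 77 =-0.97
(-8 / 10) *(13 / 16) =-13 / 20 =-0.65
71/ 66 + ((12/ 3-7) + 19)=1127/ 66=17.08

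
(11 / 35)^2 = 0.10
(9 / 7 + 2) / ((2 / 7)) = 23 / 2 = 11.50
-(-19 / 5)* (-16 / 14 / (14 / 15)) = -228 / 49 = -4.65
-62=-62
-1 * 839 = -839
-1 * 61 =-61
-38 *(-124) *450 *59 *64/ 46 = 4003315200/ 23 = 174057182.61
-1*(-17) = 17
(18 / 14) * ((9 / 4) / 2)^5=531441 / 229376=2.32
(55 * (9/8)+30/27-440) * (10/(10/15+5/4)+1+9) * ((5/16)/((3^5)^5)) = -23751875/11224879497900864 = -0.00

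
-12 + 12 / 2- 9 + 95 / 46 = -595 / 46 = -12.93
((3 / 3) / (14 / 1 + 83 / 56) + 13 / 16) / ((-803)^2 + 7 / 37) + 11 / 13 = 3640536632807 / 4302445467840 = 0.85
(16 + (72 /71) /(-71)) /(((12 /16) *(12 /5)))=402920 /45369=8.88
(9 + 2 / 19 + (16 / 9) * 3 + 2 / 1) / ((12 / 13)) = 17.81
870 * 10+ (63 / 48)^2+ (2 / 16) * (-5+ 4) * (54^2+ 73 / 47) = 100311127 / 12032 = 8337.03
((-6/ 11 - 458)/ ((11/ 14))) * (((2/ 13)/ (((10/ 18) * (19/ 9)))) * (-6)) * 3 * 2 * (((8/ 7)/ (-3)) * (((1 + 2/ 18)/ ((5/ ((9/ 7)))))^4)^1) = -193093632/ 27599495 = -7.00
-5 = -5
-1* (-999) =999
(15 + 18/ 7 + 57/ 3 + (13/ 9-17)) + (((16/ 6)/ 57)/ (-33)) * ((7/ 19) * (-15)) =584396/ 27797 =21.02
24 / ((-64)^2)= 3 / 512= 0.01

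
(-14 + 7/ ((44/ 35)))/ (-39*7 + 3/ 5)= 0.03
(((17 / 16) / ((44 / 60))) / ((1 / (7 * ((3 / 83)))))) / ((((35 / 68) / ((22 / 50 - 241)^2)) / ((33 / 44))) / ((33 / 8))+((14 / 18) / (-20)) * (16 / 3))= -15874899378075 / 8981740621856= -1.77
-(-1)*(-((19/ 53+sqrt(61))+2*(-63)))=6659/ 53 -sqrt(61)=117.83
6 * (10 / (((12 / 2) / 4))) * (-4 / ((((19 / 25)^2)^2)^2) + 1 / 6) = -72902516239180 / 50950689123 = -1430.84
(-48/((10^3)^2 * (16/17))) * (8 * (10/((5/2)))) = -51/31250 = -0.00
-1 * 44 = -44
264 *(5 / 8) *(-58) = -9570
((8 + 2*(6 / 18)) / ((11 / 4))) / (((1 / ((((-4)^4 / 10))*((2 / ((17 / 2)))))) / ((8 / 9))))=425984 / 25245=16.87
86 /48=43 /24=1.79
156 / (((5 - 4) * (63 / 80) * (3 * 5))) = 832 / 63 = 13.21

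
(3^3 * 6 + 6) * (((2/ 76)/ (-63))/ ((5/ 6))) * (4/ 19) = -32/ 1805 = -0.02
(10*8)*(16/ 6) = 640/ 3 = 213.33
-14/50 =-7/25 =-0.28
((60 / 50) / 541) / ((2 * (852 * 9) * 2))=1 / 13827960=0.00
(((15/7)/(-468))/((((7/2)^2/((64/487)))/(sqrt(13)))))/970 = -32 *sqrt(13)/631916103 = -0.00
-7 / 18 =-0.39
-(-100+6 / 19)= 99.68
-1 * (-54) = 54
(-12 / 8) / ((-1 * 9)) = 1 / 6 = 0.17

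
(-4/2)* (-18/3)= 12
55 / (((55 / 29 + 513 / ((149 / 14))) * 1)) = 237655 / 216473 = 1.10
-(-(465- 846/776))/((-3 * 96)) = -59999/37248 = -1.61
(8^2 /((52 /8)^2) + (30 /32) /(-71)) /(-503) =-0.00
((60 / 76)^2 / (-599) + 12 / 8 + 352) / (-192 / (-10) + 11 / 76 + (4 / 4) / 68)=12994844455 / 711665311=18.26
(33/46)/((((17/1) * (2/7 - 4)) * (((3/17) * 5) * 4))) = -77/23920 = -0.00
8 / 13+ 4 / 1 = 60 / 13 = 4.62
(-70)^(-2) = 1 / 4900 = 0.00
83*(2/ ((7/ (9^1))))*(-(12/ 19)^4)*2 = -61959168/ 912247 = -67.92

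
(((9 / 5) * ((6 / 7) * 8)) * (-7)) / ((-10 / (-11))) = -2376 / 25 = -95.04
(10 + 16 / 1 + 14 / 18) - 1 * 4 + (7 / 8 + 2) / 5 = 8407 / 360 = 23.35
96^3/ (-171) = -98304/ 19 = -5173.89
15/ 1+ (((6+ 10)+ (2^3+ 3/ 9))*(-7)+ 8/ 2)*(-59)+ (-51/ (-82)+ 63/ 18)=1209433/ 123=9832.79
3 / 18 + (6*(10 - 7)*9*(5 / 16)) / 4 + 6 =1807 / 96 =18.82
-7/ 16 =-0.44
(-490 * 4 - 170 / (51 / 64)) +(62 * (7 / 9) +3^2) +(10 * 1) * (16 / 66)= -209255 / 99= -2113.69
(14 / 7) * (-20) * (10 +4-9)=-200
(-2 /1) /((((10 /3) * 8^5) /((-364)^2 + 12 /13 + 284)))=-647307 /266240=-2.43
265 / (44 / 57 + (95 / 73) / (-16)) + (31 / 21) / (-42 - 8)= 18523346713 / 48275850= 383.70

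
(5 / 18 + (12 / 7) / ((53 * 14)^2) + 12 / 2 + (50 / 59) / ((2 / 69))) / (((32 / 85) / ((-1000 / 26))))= -386110825128125 / 106415212176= -3628.34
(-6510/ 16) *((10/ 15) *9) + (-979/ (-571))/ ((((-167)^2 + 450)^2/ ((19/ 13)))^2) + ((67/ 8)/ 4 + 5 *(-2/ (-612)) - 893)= -59727813121650170171848945367/ 17924761484372084512970592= -3332.14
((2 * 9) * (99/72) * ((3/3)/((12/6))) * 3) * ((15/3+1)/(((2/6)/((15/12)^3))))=334125/256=1305.18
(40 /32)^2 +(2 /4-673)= -10735 /16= -670.94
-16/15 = -1.07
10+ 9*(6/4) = 47/2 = 23.50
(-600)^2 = 360000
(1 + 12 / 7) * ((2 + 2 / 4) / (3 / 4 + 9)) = 190 / 273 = 0.70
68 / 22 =34 / 11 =3.09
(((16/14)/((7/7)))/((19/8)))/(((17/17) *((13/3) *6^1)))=32/1729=0.02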